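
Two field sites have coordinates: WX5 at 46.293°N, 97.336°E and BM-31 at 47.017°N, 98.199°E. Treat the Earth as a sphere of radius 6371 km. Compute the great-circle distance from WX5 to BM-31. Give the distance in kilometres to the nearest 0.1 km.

Δφ = 0.7240°,  Δλ = 0.8630°
a = sin²(Δφ/2) + cos φ₁ cos φ₂ sin²(Δλ/2) = 0.000067
c = 2·arcsin(√a) = 0.016326 rad = 0.9354°
d = R·c = 6371 × 0.016326 = 104.0 km

104.0 km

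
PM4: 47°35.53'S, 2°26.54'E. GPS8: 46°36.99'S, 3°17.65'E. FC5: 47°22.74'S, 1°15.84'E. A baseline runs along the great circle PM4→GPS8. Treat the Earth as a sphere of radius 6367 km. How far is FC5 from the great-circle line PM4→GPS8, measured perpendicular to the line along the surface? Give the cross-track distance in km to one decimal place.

87.8 km

PM4: φ = -47.59217°, λ = +2.44233°
GPS8: φ = -46.61650°, λ = +3.29417°
FC5: φ = -47.37900°, λ = +1.26400°
δ₁₃ = central angle PM4→FC5 = 0.014387 rad  (haversine)
θ₁₃ = bearing PM4→FC5 = 284.552°,  θ₁₂ = bearing PM4→GPS8 = 31.035°
dₓₜ = R·arcsin(sin δ₁₃ · sin(θ₁₃ − θ₁₂)) = 6367·arcsin(0.01439·sin(253.517°)) = -87.838 km
|dₓₜ| = 87.838 km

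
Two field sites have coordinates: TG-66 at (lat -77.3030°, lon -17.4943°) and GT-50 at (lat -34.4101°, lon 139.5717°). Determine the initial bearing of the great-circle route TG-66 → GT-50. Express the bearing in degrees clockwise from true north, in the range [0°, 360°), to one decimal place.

159.6°

Δλ = 157.0660°
y = sin Δλ · cos φ₂ = 0.321484
x = cos φ₁ sin φ₂ − sin φ₁ cos φ₂ cos Δλ = -0.865429
θ = atan2(y, x) = 159.6213° → 159.6213° (mod 360°)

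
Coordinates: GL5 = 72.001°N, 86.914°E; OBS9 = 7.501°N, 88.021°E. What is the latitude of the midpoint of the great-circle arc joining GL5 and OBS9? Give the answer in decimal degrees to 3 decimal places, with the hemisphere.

Bx = cos φ₂ cos Δλ = 0.991258,  By = cos φ₂ sin Δλ = 0.019154
φₘ = atan2(sin φ₁ + sin φ₂, √((cos φ₁ + Bx)² + By²)) = 39.75195°
λₘ = λ₁ + atan2(By, cos φ₁ + Bx) = 87.75797°

39.752°N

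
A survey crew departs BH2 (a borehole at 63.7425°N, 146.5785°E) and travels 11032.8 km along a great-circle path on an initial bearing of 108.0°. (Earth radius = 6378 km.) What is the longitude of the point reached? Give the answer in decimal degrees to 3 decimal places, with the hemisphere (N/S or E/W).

δ = d/R = 11032.8/6378 = 1.729821 rad
φ₂ = arcsin(sin φ₁ cos δ + cos φ₁ sin δ cos θ)
   = arcsin(0.89681·-0.15836 + 0.44241·0.98738·-0.30902) = -16.08133°
λ₂ = λ₁ + atan2(sin θ sin δ cos φ₁, cos δ − sin φ₁ sin φ₂) = -135.65330°

135.653°W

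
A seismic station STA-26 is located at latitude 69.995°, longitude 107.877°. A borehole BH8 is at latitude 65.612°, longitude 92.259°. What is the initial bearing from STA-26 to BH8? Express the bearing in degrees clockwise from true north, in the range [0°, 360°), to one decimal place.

240.8°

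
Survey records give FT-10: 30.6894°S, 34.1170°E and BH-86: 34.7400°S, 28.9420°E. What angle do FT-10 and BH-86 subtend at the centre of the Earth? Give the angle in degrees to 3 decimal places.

5.945°

Δφ = -4.0506°,  Δλ = -5.1750°
a = sin²(Δφ/2) + cos φ₁ cos φ₂ sin²(Δλ/2) = 0.002689
c = 2·arcsin(√a) = 0.103761 rad = 5.9451°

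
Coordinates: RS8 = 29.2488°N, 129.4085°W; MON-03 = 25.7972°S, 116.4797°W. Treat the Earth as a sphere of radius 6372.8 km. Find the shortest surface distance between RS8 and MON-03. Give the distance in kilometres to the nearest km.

Δφ = -55.0460°,  Δλ = 12.9288°
a = sin²(Δφ/2) + cos φ₁ cos φ₂ sin²(Δλ/2) = 0.223498
c = 2·arcsin(√a) = 0.984831 rad = 56.4267°
d = R·c = 6372.8 × 0.984831 = 6276.1 km

6276 km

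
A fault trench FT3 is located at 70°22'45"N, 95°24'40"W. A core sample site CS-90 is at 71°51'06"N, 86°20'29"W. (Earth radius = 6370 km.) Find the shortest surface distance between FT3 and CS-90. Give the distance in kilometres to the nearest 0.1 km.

364.6 km

FT3: φ = +70.37917°, λ = -95.41111°
CS-90: φ = +71.85167°, λ = -86.34139°
Δφ = 1.4725°,  Δλ = 9.0697°
a = sin²(Δφ/2) + cos φ₁ cos φ₂ sin²(Δλ/2) = 0.000819
c = 2·arcsin(√a) = 0.057243 rad = 3.2798°
d = R·c = 6370 × 0.057243 = 364.6 km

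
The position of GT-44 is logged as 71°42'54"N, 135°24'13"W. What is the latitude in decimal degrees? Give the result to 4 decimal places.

71.7150°N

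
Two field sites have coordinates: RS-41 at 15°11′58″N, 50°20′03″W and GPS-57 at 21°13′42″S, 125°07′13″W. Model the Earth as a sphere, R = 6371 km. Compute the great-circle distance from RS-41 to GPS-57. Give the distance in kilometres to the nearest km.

9105 km

RS-41: φ = +15.19944°, λ = -50.33417°
GPS-57: φ = -21.22833°, λ = -125.12028°
Δφ = -36.4278°,  Δλ = -74.7861°
a = sin²(Δφ/2) + cos φ₁ cos φ₂ sin²(Δλ/2) = 0.429436
c = 2·arcsin(√a) = 1.429196 rad = 81.8869°
d = R·c = 6371 × 1.429196 = 9105.4 km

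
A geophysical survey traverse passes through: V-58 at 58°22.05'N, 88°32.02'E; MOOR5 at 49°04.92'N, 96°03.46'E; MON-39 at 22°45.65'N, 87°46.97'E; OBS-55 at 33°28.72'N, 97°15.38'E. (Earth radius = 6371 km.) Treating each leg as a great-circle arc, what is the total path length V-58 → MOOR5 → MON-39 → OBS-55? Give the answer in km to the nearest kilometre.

5669 km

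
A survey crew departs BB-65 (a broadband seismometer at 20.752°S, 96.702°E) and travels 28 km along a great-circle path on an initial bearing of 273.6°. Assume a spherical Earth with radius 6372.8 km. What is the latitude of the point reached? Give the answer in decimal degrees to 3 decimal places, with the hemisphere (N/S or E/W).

δ = d/R = 28/6372.8 = 0.004394 rad
φ₂ = arcsin(sin φ₁ cos δ + cos φ₁ sin δ cos θ)
   = arcsin(-0.35432·0.99999 + 0.93512·0.00439·0.06279) = -20.73598°
λ₂ = λ₁ + atan2(sin θ sin δ cos φ₁, cos δ − sin φ₁ sin φ₂) = 96.43336°

20.736°S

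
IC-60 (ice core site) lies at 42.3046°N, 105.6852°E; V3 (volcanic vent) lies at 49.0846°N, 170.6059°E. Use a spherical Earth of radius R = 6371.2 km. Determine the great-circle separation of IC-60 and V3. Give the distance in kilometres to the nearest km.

4942 km

Δφ = 6.7800°,  Δλ = 64.9207°
a = sin²(Δφ/2) + cos φ₁ cos φ₂ sin²(Δλ/2) = 0.143029
c = 2·arcsin(√a) = 0.775686 rad = 44.4435°
d = R·c = 6371.2 × 0.775686 = 4942.0 km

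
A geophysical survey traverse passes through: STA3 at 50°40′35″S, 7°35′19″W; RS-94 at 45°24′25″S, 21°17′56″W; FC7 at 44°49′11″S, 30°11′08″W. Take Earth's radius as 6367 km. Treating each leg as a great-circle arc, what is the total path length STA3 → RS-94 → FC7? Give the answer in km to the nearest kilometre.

1872 km

STA3: φ = -50.67639°, λ = -7.58861°
RS-94: φ = -45.40694°, λ = -21.29889°
FC7: φ = -44.81972°, λ = -30.18556°
STA3→RS-94: c = 0.184123 rad, d = 1172.31 km
RS-94→FC7: c = 0.109878 rad, d = 699.59 km
Total = 1172.31 + 699.59 = 1871.91 km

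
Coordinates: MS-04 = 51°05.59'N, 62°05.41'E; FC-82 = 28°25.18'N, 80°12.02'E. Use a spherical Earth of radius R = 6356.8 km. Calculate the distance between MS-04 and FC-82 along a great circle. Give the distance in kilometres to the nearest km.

2934 km

MS-04: φ = +51.09317°, λ = +62.09017°
FC-82: φ = +28.41967°, λ = +80.20033°
Δφ = -22.6735°,  Δλ = 18.1102°
a = sin²(Δφ/2) + cos φ₁ cos φ₂ sin²(Δλ/2) = 0.052324
c = 2·arcsin(√a) = 0.461574 rad = 26.4462°
d = R·c = 6356.8 × 0.461574 = 2934.1 km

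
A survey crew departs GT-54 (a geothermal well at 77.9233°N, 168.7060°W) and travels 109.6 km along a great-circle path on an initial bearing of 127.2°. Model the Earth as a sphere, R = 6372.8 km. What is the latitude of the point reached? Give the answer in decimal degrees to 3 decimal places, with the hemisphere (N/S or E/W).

δ = d/R = 109.6/6372.8 = 0.017198 rad
φ₂ = arcsin(sin φ₁ cos δ + cos φ₁ sin δ cos θ)
   = arcsin(0.97787·0.99985 + 0.20922·0.01720·-0.60460) = 77.30362°
λ₂ = λ₁ + atan2(sin θ sin δ cos φ₁, cos δ − sin φ₁ sin φ₂) = -165.13271°

77.304°N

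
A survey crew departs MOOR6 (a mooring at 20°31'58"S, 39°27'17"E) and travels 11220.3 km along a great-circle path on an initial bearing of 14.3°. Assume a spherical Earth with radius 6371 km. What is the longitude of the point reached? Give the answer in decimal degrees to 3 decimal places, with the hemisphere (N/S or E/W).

MOOR6: φ = -20.53278°, λ = +39.45472°
δ = d/R = 11220.3/6371 = 1.761152 rad
φ₂ = arcsin(sin φ₁ cos δ + cos φ₁ sin δ cos θ)
   = arcsin(-0.35074·-0.18921 + 0.93647·0.98194·0.96902) = 73.22150°
λ₂ = λ₁ + atan2(sin θ sin δ cos φ₁, cos δ − sin φ₁ sin φ₂) = 96.61409°

96.614°E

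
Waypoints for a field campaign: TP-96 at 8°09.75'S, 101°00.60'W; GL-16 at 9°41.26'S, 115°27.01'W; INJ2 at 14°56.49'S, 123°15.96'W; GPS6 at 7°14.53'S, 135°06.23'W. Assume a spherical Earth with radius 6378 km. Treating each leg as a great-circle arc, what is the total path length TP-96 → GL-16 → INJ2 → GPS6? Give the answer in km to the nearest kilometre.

TP-96: φ = -8.16250°, λ = -101.01000°
GL-16: φ = -9.68767°, λ = -115.45017°
INJ2: φ = -14.94150°, λ = -123.26600°
GPS6: φ = -7.24217°, λ = -135.10383°
TP-96→GL-16: c = 0.250372 rad, d = 1596.87 km
GL-16→INJ2: c = 0.161724 rad, d = 1031.47 km
INJ2→GPS6: c = 0.243086 rad, d = 1550.40 km
Total = 1596.87 + 1031.47 + 1550.40 = 4178.75 km

4179 km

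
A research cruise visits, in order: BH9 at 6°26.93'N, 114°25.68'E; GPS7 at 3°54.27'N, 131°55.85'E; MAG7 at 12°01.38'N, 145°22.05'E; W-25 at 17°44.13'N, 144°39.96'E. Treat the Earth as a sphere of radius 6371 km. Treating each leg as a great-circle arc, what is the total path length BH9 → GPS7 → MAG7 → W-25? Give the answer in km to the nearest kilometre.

4330 km

BH9: φ = +6.44883°, λ = +114.42800°
GPS7: φ = +3.90450°, λ = +131.93083°
MAG7: φ = +12.02300°, λ = +145.36750°
W-25: φ = +17.73550°, λ = +144.66600°
BH9→GPS7: c = 0.307425 rad, d = 1958.60 km
GPS7→MAG7: c = 0.271879 rad, d = 1732.14 km
MAG7→W-25: c = 0.100401 rad, d = 639.65 km
Total = 1958.60 + 1732.14 + 639.65 = 4330.40 km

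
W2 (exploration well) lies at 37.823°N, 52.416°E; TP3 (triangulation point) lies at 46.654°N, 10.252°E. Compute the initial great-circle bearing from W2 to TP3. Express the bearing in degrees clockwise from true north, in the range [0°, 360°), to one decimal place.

299.7°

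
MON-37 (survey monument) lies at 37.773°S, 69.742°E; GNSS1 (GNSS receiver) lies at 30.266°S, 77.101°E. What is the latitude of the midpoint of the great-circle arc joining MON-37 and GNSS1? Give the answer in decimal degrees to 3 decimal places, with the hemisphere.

Bx = cos φ₂ cos Δλ = 0.856581,  By = cos φ₂ sin Δλ = 0.110627
φₘ = atan2(sin φ₁ + sin φ₂, √((cos φ₁ + Bx)² + By²)) = -34.07424°
λₘ = λ₁ + atan2(By, cos φ₁ + Bx) = 73.58467°

34.074°S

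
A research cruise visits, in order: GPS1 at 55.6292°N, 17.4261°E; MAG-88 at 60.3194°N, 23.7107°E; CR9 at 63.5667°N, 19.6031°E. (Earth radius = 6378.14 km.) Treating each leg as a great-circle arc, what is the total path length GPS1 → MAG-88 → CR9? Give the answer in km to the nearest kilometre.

1060 km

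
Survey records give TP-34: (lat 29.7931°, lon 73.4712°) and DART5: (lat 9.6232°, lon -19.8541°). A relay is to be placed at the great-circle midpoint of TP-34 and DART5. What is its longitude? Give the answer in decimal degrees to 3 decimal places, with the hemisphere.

22.946°E

Bx = cos φ₂ cos Δλ = -0.057189,  By = cos φ₂ sin Δλ = -0.984268
φₘ = atan2(sin φ₁ + sin φ₂, √((cos φ₁ + Bx)² + By²)) = 27.50901°
λₘ = λ₁ + atan2(By, cos φ₁ + Bx) = 22.94583°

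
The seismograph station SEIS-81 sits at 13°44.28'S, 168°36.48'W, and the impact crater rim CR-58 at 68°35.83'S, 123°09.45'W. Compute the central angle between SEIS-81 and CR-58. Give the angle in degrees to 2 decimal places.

SEIS-81: φ = -13.73800°, λ = -168.60800°
CR-58: φ = -68.59717°, λ = -123.15750°
Δφ = -54.8592°,  Δλ = 45.4505°
a = sin²(Δφ/2) + cos φ₁ cos φ₂ sin²(Δλ/2) = 0.265108
c = 2·arcsin(√a) = 1.081750 rad = 61.9797°

61.98°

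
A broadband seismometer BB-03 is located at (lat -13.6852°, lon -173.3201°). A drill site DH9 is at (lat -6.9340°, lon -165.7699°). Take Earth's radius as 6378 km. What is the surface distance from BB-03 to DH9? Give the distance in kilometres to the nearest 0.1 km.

Δφ = 6.7512°,  Δλ = 7.5502°
a = sin²(Δφ/2) + cos φ₁ cos φ₂ sin²(Δλ/2) = 0.007648
c = 2·arcsin(√a) = 0.175130 rad = 10.0342°
d = R·c = 6378 × 0.175130 = 1117.0 km

1117.0 km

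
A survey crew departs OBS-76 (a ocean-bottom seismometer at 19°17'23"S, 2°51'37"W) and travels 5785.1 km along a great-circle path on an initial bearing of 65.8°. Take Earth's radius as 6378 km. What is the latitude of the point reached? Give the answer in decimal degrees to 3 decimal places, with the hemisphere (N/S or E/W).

OBS-76: φ = -19.28972°, λ = -2.86028°
δ = d/R = 5785.1/6378 = 0.907040 rad
φ₂ = arcsin(sin φ₁ cos δ + cos φ₁ sin δ cos θ)
   = arcsin(-0.33035·0.61608 + 0.94386·0.78768·0.40992) = 5.81079°
λ₂ = λ₁ + atan2(sin θ sin δ cos φ₁, cos δ − sin φ₁ sin φ₂) = 43.37388°

5.811°N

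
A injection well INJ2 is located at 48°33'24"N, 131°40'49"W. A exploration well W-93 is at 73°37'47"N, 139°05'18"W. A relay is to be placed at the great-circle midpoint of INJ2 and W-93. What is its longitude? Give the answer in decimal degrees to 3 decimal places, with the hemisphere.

133.891°W

INJ2: φ = +48.55667°, λ = -131.68028°
W-93: φ = +73.62972°, λ = -139.08833°
Bx = cos φ₂ cos Δλ = 0.279491,  By = cos φ₂ sin Δλ = -0.036340
φₘ = atan2(sin φ₁ + sin φ₂, √((cos φ₁ + Bx)² + By²)) = 61.13564°
λₘ = λ₁ + atan2(By, cos φ₁ + Bx) = -133.89096°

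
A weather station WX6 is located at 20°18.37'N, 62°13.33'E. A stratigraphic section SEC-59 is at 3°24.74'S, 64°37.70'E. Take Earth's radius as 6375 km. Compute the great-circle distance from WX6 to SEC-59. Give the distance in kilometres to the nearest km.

2652 km

WX6: φ = +20.30617°, λ = +62.22217°
SEC-59: φ = -3.41233°, λ = +64.62833°
Δφ = -23.7185°,  Δλ = 2.4062°
a = sin²(Δφ/2) + cos φ₁ cos φ₂ sin²(Δλ/2) = 0.042646
c = 2·arcsin(√a) = 0.416013 rad = 23.8358°
d = R·c = 6375 × 0.416013 = 2652.1 km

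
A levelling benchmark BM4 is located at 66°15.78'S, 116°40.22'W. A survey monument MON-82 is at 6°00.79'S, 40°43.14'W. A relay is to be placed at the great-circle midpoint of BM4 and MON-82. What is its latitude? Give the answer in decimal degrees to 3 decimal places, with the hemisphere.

BM4: φ = -66.26300°, λ = -116.67033°
MON-82: φ = -6.01317°, λ = -40.71900°
Bx = cos φ₂ cos Δλ = 0.241410,  By = cos φ₂ sin Δλ = 0.964752
φₘ = atan2(sin φ₁ + sin φ₂, √((cos φ₁ + Bx)² + By²)) = -41.33188°
λₘ = λ₁ + atan2(By, cos φ₁ + Bx) = -60.39251°

41.332°S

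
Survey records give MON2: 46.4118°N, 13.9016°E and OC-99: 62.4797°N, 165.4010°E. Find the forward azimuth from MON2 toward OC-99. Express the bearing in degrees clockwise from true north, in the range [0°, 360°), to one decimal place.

13.7°

Δλ = 151.4994°
y = sin Δλ · cos φ₂ = 0.220482
x = cos φ₁ sin φ₂ − sin φ₁ cos φ₂ cos Δλ = 0.905574
θ = atan2(y, x) = 13.6837° → 13.6837° (mod 360°)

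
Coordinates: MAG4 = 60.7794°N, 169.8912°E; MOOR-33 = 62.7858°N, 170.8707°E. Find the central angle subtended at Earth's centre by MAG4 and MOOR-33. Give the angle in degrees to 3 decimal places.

2.059°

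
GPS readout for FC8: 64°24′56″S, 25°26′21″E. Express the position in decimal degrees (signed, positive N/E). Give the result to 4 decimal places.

lat: 64.4156° S → -64.4156°
lon: 25.4392° E → +25.4392°

-64.4156°, +25.4392°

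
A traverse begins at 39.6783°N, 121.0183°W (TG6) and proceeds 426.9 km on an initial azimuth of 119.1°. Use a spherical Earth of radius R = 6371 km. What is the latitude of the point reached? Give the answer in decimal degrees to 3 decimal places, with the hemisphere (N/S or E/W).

37.733°N

δ = d/R = 426.9/6371 = 0.067007 rad
φ₂ = arcsin(sin φ₁ cos δ + cos φ₁ sin δ cos θ)
   = arcsin(0.63848·0.99776 + 0.76964·0.06696·-0.48634) = 37.73291°
λ₂ = λ₁ + atan2(sin θ sin δ cos φ₁, cos δ − sin φ₁ sin φ₂) = -116.77596°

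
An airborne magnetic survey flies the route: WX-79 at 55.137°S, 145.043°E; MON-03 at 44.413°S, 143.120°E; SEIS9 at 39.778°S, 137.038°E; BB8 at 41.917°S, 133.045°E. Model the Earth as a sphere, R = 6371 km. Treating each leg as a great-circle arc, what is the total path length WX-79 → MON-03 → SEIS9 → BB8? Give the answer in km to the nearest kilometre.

2331 km

WX-79→MON-03: c = 0.188401 rad, d = 1200.30 km
MON-03→SEIS9: c = 0.112846 rad, d = 718.94 km
SEIS9→BB8: c = 0.064586 rad, d = 411.48 km
Total = 1200.30 + 718.94 + 411.48 = 2330.72 km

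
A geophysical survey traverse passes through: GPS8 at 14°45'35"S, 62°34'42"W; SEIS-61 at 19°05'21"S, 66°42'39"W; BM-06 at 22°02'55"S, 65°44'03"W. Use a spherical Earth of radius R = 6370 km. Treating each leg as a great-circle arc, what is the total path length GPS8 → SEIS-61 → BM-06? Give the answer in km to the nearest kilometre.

996 km

GPS8: φ = -14.75972°, λ = -62.57833°
SEIS-61: φ = -19.08917°, λ = -66.71083°
BM-06: φ = -22.04861°, λ = -65.73417°
GPS8→SEIS-61: c = 0.102313 rad, d = 651.73 km
SEIS-61→BM-06: c = 0.054061 rad, d = 344.37 km
Total = 651.73 + 344.37 = 996.10 km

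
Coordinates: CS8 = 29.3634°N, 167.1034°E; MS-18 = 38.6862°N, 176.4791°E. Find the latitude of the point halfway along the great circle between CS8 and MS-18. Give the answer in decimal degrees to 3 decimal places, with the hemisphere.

Bx = cos φ₂ cos Δλ = 0.770153,  By = cos φ₂ sin Δλ = 0.127163
φₘ = atan2(sin φ₁ + sin φ₂, √((cos φ₁ + Bx)² + By²)) = 34.11362°
λₘ = λ₁ + atan2(By, cos φ₁ + Bx) = 171.53261°

34.114°N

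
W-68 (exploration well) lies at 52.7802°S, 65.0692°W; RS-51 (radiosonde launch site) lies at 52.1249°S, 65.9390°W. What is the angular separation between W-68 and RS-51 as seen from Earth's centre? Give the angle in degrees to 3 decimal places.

0.843°

Δφ = 0.6553°,  Δλ = -0.8698°
a = sin²(Δφ/2) + cos φ₁ cos φ₂ sin²(Δλ/2) = 0.000054
c = 2·arcsin(√a) = 0.014710 rad = 0.8428°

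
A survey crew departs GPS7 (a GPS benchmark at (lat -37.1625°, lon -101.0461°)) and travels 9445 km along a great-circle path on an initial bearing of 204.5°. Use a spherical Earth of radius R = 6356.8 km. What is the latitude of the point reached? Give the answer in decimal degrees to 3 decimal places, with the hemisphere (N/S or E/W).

50.699°S

δ = d/R = 9445/6356.8 = 1.485810 rad
φ₂ = arcsin(sin φ₁ cos δ + cos φ₁ sin δ cos θ)
   = arcsin(-0.60408·0.08488 + 0.79693·0.99639·-0.90996) = -50.69911°
λ₂ = λ₁ + atan2(sin θ sin δ cos φ₁, cos δ − sin φ₁ sin φ₂) = 119.67324°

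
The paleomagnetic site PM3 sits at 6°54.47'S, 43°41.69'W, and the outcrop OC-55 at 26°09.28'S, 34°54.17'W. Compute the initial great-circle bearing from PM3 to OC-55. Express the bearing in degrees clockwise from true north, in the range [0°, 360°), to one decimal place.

PM3: φ = -6.90783°, λ = -43.69483°
OC-55: φ = -26.15467°, λ = -34.90283°
Δλ = 8.7920°
y = sin Δλ · cos φ₂ = 0.137197
x = cos φ₁ sin φ₂ − sin φ₁ cos φ₂ cos Δλ = -0.330907
θ = atan2(y, x) = 157.4806° → 157.4806° (mod 360°)

157.5°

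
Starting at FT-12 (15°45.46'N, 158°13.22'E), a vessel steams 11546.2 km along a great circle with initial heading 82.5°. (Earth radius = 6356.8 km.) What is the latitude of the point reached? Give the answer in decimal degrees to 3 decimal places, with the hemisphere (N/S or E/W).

3.201°N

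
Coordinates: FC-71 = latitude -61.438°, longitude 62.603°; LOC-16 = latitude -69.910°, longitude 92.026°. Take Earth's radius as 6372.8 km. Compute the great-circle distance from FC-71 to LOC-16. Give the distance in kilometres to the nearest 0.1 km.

1618.9 km

Δφ = -8.4720°,  Δλ = 29.4230°
a = sin²(Δφ/2) + cos φ₁ cos φ₂ sin²(Δλ/2) = 0.016047
c = 2·arcsin(√a) = 0.254039 rad = 14.5554°
d = R·c = 6372.8 × 0.254039 = 1618.9 km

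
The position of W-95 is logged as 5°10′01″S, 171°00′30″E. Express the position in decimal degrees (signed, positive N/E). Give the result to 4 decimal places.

lat: 5.1669° S → -5.1669°
lon: 171.0083° E → +171.0083°

-5.1669°, +171.0083°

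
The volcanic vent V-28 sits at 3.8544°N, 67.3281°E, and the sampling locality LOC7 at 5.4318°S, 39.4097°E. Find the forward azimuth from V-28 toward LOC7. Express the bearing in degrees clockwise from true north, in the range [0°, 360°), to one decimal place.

251.8°

Δλ = -27.9184°
y = sin Δλ · cos φ₂ = -0.466111
x = cos φ₁ sin φ₂ − sin φ₁ cos φ₂ cos Δλ = -0.153578
θ = atan2(y, x) = -108.2364° → 251.7636° (mod 360°)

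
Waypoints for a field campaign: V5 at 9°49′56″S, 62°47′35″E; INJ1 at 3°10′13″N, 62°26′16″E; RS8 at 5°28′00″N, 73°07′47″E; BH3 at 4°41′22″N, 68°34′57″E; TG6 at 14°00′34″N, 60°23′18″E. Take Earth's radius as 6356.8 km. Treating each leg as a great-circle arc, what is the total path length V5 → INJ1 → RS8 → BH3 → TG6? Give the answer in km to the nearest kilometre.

4531 km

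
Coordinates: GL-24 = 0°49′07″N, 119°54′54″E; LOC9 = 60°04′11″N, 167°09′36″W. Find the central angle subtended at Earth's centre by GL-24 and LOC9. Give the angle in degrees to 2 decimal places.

80.86°

GL-24: φ = +0.81861°, λ = +119.91500°
LOC9: φ = +60.06972°, λ = -167.16000°
Δφ = 59.2511°,  Δλ = 72.9250°
a = sin²(Δφ/2) + cos φ₁ cos φ₂ sin²(Δλ/2) = 0.420566
c = 2·arcsin(√a) = 1.411252 rad = 80.8588°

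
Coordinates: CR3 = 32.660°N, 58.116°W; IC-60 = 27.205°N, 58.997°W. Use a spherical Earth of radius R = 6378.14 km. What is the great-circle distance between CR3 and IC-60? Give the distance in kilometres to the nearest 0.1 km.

613.2 km

Δφ = -5.4550°,  Δλ = -0.8810°
a = sin²(Δφ/2) + cos φ₁ cos φ₂ sin²(Δλ/2) = 0.002309
c = 2·arcsin(√a) = 0.096134 rad = 5.5081°
d = R·c = 6378.14 × 0.096134 = 613.2 km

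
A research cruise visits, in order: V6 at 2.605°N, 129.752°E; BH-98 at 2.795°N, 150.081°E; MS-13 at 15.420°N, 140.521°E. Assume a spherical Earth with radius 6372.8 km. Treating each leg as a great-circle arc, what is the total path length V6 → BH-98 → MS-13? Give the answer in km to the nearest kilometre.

4011 km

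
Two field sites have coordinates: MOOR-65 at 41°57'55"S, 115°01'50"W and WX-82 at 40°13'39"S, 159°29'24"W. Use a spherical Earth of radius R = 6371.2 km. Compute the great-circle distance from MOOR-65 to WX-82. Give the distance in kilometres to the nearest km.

3689 km

MOOR-65: φ = -41.96528°, λ = -115.03056°
WX-82: φ = -40.22750°, λ = -159.49000°
Δφ = 1.7378°,  Δλ = -44.4594°
a = sin²(Δφ/2) + cos φ₁ cos φ₂ sin²(Δλ/2) = 0.081482
c = 2·arcsin(√a) = 0.578952 rad = 33.1715°
d = R·c = 6371.2 × 0.578952 = 3688.6 km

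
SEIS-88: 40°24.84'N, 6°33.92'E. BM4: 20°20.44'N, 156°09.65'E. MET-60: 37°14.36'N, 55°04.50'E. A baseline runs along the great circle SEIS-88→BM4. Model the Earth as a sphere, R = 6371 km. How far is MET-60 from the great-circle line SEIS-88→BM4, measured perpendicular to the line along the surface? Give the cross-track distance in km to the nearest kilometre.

2972 km

SEIS-88: φ = +40.41400°, λ = +6.56533°
BM4: φ = +20.34067°, λ = +156.16083°
MET-60: φ = +37.23933°, λ = +55.07500°
δ₁₃ = central angle SEIS-88→MET-60 = 0.653621 rad  (haversine)
θ₁₃ = bearing SEIS-88→MET-60 = 78.732°,  θ₁₂ = bearing SEIS-88→BM4 = 31.027°
dₓₜ = R·arcsin(sin δ₁₃ · sin(θ₁₃ − θ₁₂)) = 6371·arcsin(0.60806·sin(47.705°)) = 2972.198 km
|dₓₜ| = 2972.198 km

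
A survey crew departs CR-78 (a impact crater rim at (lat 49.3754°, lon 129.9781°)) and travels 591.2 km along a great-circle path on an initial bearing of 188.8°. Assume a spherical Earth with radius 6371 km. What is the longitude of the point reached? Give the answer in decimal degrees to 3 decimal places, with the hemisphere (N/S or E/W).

128.847°E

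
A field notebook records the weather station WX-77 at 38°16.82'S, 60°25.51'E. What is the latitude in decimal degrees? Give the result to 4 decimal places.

38° + 16.82′/60 = 38 + 0.28033 = 38.2803°

38.2803°S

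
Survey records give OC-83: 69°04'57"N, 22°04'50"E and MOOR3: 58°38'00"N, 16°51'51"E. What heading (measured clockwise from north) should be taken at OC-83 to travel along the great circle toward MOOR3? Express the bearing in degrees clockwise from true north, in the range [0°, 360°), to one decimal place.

194.8°

OC-83: φ = +69.08250°, λ = +22.08056°
MOOR3: φ = +58.63333°, λ = +16.86417°
Δλ = -5.2164°
y = sin Δλ · cos φ₂ = -0.047324
x = cos φ₁ sin φ₂ − sin φ₁ cos φ₂ cos Δλ = -0.179349
θ = atan2(y, x) = -165.2187° → 194.7813° (mod 360°)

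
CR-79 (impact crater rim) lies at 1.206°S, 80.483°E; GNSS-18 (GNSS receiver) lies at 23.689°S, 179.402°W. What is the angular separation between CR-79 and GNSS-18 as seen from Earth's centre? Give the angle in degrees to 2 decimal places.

98.76°

Δφ = -22.4830°,  Δλ = 100.1150°
a = sin²(Δφ/2) + cos φ₁ cos φ₂ sin²(Δλ/2) = 0.576167
c = 2·arcsin(√a) = 1.723726 rad = 98.7622°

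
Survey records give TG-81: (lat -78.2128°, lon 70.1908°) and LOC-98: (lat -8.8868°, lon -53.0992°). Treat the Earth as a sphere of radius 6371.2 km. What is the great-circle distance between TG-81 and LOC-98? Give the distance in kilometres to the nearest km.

Δφ = 69.3260°,  Δλ = -123.2900°
a = sin²(Δφ/2) + cos φ₁ cos φ₂ sin²(Δλ/2) = 0.479776
c = 2·arcsin(√a) = 1.530337 rad = 87.6819°
d = R·c = 6371.2 × 1.530337 = 9750.1 km

9750 km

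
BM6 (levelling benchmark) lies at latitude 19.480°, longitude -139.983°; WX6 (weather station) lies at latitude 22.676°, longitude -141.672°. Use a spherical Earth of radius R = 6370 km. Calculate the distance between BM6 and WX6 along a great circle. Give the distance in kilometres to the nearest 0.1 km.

Δφ = 3.1960°,  Δλ = -1.6890°
a = sin²(Δφ/2) + cos φ₁ cos φ₂ sin²(Δλ/2) = 0.000967
c = 2·arcsin(√a) = 0.062192 rad = 3.5633°
d = R·c = 6370 × 0.062192 = 396.2 km

396.2 km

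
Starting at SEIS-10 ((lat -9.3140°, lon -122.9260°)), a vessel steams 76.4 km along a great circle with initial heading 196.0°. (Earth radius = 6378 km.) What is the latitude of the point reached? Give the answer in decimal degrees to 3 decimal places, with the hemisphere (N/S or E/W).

9.974°S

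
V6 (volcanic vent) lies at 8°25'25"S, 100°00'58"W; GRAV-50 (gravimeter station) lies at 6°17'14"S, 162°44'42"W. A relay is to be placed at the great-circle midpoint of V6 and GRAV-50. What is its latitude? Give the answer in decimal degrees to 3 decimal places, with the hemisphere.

8.597°S

V6: φ = -8.42361°, λ = -100.01611°
GRAV-50: φ = -6.28722°, λ = -162.74500°
Bx = cos φ₂ cos Δλ = 0.455446,  By = cos φ₂ sin Δλ = -0.883502
φₘ = atan2(sin φ₁ + sin φ₂, √((cos φ₁ + Bx)² + By²)) = -8.59670°
λₘ = λ₁ + atan2(By, cos φ₁ + Bx) = -131.46462°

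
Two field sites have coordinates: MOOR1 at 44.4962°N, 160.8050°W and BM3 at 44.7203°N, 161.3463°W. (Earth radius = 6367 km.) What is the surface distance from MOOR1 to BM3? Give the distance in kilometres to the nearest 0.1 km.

Δφ = 0.2241°,  Δλ = -0.5413°
a = sin²(Δφ/2) + cos φ₁ cos φ₂ sin²(Δλ/2) = 0.000015
c = 2·arcsin(√a) = 0.007780 rad = 0.4458°
d = R·c = 6367 × 0.007780 = 49.5 km

49.5 km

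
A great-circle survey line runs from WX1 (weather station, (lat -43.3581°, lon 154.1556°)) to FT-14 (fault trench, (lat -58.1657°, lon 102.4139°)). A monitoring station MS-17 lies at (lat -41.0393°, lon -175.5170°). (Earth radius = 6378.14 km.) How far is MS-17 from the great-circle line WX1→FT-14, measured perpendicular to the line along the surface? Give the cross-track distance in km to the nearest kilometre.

δ₁₃ = central angle WX1→MS-17 = 0.392033 rad  (haversine)
θ₁₃ = bearing WX1→MS-17 = 94.564°,  θ₁₂ = bearing WX1→FT-14 = 226.469°
dₓₜ = R·arcsin(sin δ₁₃ · sin(θ₁₃ − θ₁₂)) = 6378.14·arcsin(0.38207·sin(-131.904°)) = -1839.054 km
|dₓₜ| = 1839.054 km

1839 km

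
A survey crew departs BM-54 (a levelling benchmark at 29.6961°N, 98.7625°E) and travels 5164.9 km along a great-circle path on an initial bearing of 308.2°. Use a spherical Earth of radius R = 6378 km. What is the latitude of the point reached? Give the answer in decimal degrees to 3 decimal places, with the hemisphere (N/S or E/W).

δ = d/R = 5164.9/6378 = 0.809799 rad
φ₂ = arcsin(sin φ₁ cos δ + cos φ₁ sin δ cos θ)
   = arcsin(0.49540·0.68964 + 0.86867·0.72415·0.61841) = 46.94130°
λ₂ = λ₁ + atan2(sin θ sin δ cos φ₁, cos δ − sin φ₁ sin φ₂) = 42.30140°

46.941°N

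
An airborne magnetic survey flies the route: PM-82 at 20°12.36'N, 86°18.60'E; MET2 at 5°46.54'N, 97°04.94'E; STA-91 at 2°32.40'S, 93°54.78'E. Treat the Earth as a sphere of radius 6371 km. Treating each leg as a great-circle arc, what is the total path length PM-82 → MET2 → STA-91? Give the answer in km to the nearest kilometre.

2971 km

PM-82: φ = +20.20600°, λ = +86.31000°
MET2: φ = +5.77567°, λ = +97.08233°
STA-91: φ = -2.54000°, λ = +93.91300°
PM-82→MET2: c = 0.311100 rad, d = 1982.02 km
MET2→STA-91: c = 0.155294 rad, d = 989.38 km
Total = 1982.02 + 989.38 = 2971.40 km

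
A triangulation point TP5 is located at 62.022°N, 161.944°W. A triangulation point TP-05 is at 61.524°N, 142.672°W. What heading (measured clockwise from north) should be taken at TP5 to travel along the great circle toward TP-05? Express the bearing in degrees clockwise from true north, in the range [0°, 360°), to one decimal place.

84.6°

Δλ = 19.2720°
y = sin Δλ · cos φ₂ = 0.157366
x = cos φ₁ sin φ₂ − sin φ₁ cos φ₂ cos Δλ = 0.014904
θ = atan2(y, x) = 84.5897° → 84.5897° (mod 360°)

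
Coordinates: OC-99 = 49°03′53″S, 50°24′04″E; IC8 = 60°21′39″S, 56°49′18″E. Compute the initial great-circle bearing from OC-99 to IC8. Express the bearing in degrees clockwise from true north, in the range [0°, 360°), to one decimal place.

164.4°

OC-99: φ = -49.06472°, λ = +50.40111°
IC8: φ = -60.36083°, λ = +56.82167°
Δλ = 6.4206°
y = sin Δλ · cos φ₂ = 0.055302
x = cos φ₁ sin φ₂ − sin φ₁ cos φ₂ cos Δλ = -0.198223
θ = atan2(y, x) = 164.4116° → 164.4116° (mod 360°)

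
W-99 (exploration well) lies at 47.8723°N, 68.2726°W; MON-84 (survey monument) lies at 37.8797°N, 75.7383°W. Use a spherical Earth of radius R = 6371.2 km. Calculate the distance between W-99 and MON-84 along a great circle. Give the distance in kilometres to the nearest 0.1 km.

Δφ = -9.9926°,  Δλ = -7.4657°
a = sin²(Δφ/2) + cos φ₁ cos φ₂ sin²(Δλ/2) = 0.009829
c = 2·arcsin(√a) = 0.198609 rad = 11.3795°
d = R·c = 6371.2 × 0.198609 = 1265.4 km

1265.4 km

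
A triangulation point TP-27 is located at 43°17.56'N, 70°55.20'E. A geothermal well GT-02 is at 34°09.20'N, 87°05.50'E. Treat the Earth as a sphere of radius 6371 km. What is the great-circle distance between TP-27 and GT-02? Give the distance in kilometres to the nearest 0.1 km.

1727.3 km

TP-27: φ = +43.29267°, λ = +70.92000°
GT-02: φ = +34.15333°, λ = +87.09167°
Δφ = -9.1393°,  Δλ = 16.1717°
a = sin²(Δφ/2) + cos φ₁ cos φ₂ sin²(Δλ/2) = 0.018264
c = 2·arcsin(√a) = 0.271120 rad = 15.5340°
d = R·c = 6371 × 0.271120 = 1727.3 km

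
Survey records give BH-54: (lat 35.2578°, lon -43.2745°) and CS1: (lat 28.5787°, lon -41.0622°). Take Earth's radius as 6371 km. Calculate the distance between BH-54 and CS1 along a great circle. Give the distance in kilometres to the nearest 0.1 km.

771.4 km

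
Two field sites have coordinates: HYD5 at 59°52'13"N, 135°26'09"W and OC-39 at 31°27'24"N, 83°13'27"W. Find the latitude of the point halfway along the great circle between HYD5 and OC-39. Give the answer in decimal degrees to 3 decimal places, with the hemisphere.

48.508°N

HYD5: φ = +59.87028°, λ = -135.43583°
OC-39: φ = +31.45667°, λ = -83.22417°
Bx = cos φ₂ cos Δλ = 0.522694,  By = cos φ₂ sin Δλ = 0.674136
φₘ = atan2(sin φ₁ + sin φ₂, √((cos φ₁ + Bx)² + By²)) = 48.50831°
λₘ = λ₁ + atan2(By, cos φ₁ + Bx) = -102.09426°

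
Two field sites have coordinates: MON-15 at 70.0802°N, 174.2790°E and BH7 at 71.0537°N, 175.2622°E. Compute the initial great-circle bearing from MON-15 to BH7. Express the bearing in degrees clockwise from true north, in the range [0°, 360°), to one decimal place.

18.1°

Δλ = 0.9832°
y = sin Δλ · cos φ₂ = 0.005571
x = cos φ₁ sin φ₂ − sin φ₁ cos φ₂ cos Δλ = 0.017035
θ = atan2(y, x) = 18.1104° → 18.1104° (mod 360°)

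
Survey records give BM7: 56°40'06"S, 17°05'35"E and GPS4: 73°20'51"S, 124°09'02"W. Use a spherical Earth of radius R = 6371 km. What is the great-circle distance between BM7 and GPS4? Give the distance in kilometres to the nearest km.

BM7: φ = -56.66833°, λ = +17.09306°
GPS4: φ = -73.34750°, λ = -124.15056°
Δφ = -16.6792°,  Δλ = -141.2436°
a = sin²(Δφ/2) + cos φ₁ cos φ₂ sin²(Δλ/2) = 0.161165
c = 2·arcsin(√a) = 0.826206 rad = 47.3381°
d = R·c = 6371 × 0.826206 = 5263.8 km

5264 km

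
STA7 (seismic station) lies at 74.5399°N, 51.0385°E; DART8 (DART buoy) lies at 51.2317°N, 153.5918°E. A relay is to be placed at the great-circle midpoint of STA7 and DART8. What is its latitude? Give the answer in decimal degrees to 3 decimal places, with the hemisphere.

Bx = cos φ₂ cos Δλ = -0.136097,  By = cos φ₂ sin Δλ = 0.611203
φₘ = atan2(sin φ₁ + sin φ₂, √((cos φ₁ + Bx)² + By²)) = 70.27932°
λₘ = λ₁ + atan2(By, cos φ₁ + Bx) = 128.98875°

70.279°N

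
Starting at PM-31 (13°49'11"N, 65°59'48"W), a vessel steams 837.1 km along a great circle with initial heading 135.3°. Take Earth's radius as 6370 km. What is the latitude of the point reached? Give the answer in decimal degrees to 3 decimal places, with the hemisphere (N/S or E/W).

8.416°N

PM-31: φ = +13.81972°, λ = -65.99667°
δ = d/R = 837.1/6370 = 0.131413 rad
φ₂ = arcsin(sin φ₁ cos δ + cos φ₁ sin δ cos θ)
   = arcsin(0.23887·0.99138 + 0.97105·0.13103·-0.71080) = 8.41632°
λ₂ = λ₁ + atan2(sin θ sin δ cos φ₁, cos δ − sin φ₁ sin φ₂) = -60.65051°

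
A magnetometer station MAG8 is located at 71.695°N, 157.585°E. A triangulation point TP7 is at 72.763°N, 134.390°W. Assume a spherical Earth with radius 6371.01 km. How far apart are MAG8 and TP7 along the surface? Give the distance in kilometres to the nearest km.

2188 km

Δφ = 1.0680°,  Δλ = 68.0250°
a = sin²(Δφ/2) + cos φ₁ cos φ₂ sin²(Δλ/2) = 0.029208
c = 2·arcsin(√a) = 0.343492 rad = 19.6807°
d = R·c = 6371.01 × 0.343492 = 2188.4 km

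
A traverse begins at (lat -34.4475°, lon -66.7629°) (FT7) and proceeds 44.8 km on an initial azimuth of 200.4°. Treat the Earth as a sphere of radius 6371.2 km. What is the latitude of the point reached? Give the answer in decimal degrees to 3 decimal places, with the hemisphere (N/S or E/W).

34.825°S

δ = d/R = 44.8/6371.2 = 0.007032 rad
φ₂ = arcsin(sin φ₁ cos δ + cos φ₁ sin δ cos θ)
   = arcsin(-0.56565·0.99998 + 0.82464·0.00703·-0.93728) = -34.82500°
λ₂ = λ₁ + atan2(sin θ sin δ cos φ₁, cos δ − sin φ₁ sin φ₂) = -66.93397°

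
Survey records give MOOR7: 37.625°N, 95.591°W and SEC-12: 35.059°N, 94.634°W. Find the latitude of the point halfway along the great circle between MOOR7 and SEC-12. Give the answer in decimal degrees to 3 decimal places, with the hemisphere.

36.343°N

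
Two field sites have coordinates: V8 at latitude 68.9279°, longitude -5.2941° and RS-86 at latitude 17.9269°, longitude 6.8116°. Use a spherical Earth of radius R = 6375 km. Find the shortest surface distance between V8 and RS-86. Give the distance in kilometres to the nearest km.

5737 km

Δφ = -51.0010°,  Δλ = 12.1057°
a = sin²(Δφ/2) + cos φ₁ cos φ₂ sin²(Δλ/2) = 0.189150
c = 2·arcsin(√a) = 0.899886 rad = 51.5596°
d = R·c = 6375 × 0.899886 = 5736.8 km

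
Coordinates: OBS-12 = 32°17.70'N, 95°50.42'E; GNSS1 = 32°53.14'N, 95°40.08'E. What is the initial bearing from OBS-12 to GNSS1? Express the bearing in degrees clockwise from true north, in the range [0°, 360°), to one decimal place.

346.2°

OBS-12: φ = +32.29500°, λ = +95.84033°
GNSS1: φ = +32.88567°, λ = +95.66800°
Δλ = -0.1723°
y = sin Δλ · cos φ₂ = -0.002526
x = cos φ₁ sin φ₂ − sin φ₁ cos φ₂ cos Δλ = 0.010311
θ = atan2(y, x) = -13.7643° → 346.2357° (mod 360°)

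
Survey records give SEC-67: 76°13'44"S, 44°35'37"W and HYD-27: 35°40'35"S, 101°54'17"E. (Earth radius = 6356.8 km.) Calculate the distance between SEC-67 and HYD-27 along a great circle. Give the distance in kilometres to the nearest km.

7333 km

SEC-67: φ = -76.22889°, λ = -44.59361°
HYD-27: φ = -35.67639°, λ = +101.90472°
Δφ = 40.5525°,  Δλ = 146.4983°
a = sin²(Δφ/2) + cos φ₁ cos φ₂ sin²(Δλ/2) = 0.297401
c = 2·arcsin(√a) = 1.153601 rad = 66.0965°
d = R·c = 6356.8 × 1.153601 = 7333.2 km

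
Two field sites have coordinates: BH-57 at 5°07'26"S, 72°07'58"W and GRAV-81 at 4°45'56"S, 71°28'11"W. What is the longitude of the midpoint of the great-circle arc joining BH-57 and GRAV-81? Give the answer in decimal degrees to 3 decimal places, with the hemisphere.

BH-57: φ = -5.12389°, λ = -72.13278°
GRAV-81: φ = -4.76556°, λ = -71.46972°
Bx = cos φ₂ cos Δλ = 0.996476,  By = cos φ₂ sin Δλ = 0.011532
φₘ = atan2(sin φ₁ + sin φ₂, √((cos φ₁ + Bx)² + By²)) = -4.94480°
λₘ = λ₁ + atan2(By, cos φ₁ + Bx) = -71.80116°

71.801°W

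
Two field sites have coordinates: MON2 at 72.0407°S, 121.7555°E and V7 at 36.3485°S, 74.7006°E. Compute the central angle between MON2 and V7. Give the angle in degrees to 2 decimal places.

42.86°

Δφ = 35.6922°,  Δλ = -47.0549°
a = sin²(Δφ/2) + cos φ₁ cos φ₂ sin²(Δλ/2) = 0.133493
c = 2·arcsin(√a) = 0.748054 rad = 42.8603°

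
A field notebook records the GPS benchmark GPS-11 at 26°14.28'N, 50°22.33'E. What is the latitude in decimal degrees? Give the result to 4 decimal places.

26° + 14.28′/60 = 26 + 0.23800 = 26.2380°

26.2380°N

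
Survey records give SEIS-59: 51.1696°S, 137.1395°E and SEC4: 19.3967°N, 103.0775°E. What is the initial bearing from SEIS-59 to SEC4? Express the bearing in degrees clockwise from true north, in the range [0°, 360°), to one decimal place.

Δλ = -34.0620°
y = sin Δλ · cos φ₂ = -0.528300
x = cos φ₁ sin φ₂ − sin φ₁ cos φ₂ cos Δλ = 0.816961
θ = atan2(y, x) = -32.8893° → 327.1107° (mod 360°)

327.1°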